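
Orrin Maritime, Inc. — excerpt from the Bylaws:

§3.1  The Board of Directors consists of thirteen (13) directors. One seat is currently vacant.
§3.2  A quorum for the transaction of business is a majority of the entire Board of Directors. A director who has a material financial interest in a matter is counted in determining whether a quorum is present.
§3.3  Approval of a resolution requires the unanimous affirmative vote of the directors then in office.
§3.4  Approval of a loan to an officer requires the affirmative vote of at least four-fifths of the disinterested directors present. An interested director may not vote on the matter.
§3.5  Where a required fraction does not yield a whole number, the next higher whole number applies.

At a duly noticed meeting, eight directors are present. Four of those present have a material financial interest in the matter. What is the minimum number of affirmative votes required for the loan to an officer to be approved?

The loan to an officer requires four-fifths of the disinterested directors present (8 − 4 = 4).
4/5 of 4 = 3.20, rounded up to 4.

4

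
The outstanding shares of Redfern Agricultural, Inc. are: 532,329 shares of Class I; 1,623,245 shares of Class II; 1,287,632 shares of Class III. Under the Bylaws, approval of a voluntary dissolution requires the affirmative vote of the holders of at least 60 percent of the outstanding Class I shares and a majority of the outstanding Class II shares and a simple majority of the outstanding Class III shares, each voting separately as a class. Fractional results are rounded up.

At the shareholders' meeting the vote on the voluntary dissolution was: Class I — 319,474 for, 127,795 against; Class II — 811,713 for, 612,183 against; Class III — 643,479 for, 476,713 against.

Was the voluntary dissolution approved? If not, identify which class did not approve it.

Not approved — the Class III shares did not give the required vote.

Class I: 3/5 of 532329 = 319397.40, rounded up to 319398; 319,398 required, 319,474 in favor — approved.
Class II: a majority of 1623245 is 811623; 811,623 required, 811,713 in favor — approved.
Class III: a majority of 1287632 is 643817; 643,817 required, 643,479 in favor — not approved.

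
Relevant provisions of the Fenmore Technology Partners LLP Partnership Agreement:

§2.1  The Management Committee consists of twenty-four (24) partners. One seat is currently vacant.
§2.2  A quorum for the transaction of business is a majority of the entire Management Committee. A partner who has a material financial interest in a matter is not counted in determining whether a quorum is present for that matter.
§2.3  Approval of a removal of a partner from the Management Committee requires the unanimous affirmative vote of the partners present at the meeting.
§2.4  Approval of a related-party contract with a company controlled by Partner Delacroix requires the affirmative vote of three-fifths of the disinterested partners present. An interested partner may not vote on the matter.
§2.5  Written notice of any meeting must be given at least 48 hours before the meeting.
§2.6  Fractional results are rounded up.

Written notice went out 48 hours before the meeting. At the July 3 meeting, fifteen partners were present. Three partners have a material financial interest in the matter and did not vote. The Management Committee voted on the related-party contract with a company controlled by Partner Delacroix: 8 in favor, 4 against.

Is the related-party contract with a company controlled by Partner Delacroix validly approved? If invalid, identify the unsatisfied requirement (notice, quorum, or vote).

Notice: 48 hours given; 48 required (48 ≥ 48). Satisfied.
Quorum: 15 present, but the 3 interested partners do not count, leaving 12. Quorum is 13. Not satisfied.
Vote: the related-party contract with a company controlled by Partner Delacroix requires three-fifths of the disinterested partners present (15 − 3 = 12). 3/5 of 12 = 7.20, rounded up to 8, so 8 affirmative votes are needed; 8 voted in favor. Satisfied. (Moot — without a quorum no business can be validly transacted.)

Invalid — quorum requirement not satisfied.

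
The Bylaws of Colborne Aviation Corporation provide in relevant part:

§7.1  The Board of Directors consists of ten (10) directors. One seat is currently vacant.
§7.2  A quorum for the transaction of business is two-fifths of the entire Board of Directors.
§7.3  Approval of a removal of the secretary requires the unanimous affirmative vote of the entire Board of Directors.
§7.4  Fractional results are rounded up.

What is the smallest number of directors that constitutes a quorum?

2/5 of 10 = 4.

4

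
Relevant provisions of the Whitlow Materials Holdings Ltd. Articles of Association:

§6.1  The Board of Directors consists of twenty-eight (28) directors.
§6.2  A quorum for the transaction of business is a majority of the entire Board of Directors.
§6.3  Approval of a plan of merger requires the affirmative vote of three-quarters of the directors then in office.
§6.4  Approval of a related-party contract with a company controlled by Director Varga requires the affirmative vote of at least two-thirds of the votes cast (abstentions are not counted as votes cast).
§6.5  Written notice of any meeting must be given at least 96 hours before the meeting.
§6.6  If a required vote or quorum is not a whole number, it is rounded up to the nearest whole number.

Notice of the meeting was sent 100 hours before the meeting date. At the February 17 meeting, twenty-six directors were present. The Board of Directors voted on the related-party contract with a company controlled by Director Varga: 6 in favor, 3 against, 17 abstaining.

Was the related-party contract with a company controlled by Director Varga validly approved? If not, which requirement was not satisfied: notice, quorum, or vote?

Notice: 100 hours given; 96 required (100 ≥ 96). Satisfied.
Quorum: 26 present; quorum is 15. Satisfied.
Vote: the related-party contract with a company controlled by Director Varga requires two-thirds of the votes cast (26 present − 17 abstaining = 9). 2/3 of 9 = 6, so 6 affirmative votes are needed; 6 voted in favor. Satisfied.

Valid — all requirements satisfied.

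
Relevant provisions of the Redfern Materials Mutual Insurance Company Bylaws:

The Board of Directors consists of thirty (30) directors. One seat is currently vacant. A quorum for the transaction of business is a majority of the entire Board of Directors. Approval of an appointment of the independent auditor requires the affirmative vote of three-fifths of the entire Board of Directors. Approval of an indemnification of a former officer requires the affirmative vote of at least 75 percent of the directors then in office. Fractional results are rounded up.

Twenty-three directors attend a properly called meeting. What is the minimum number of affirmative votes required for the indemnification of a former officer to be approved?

22

The indemnification of a former officer requires three-fourths of the directors then in office (29).
3/4 of 29 = 21.75, rounded up to 22.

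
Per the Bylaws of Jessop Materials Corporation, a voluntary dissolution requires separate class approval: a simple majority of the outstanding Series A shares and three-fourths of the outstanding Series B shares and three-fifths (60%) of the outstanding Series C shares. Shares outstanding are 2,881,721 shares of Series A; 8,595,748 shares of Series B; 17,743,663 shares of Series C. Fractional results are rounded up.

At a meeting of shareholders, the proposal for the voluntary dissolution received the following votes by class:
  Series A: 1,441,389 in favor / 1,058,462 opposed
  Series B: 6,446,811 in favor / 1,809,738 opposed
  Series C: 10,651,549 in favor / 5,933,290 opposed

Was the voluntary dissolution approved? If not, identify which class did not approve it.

Approved — every class gave the required vote.

Series A: a majority of 2881721 is 1440861; 1,440,861 required, 1,441,389 in favor — approved.
Series B: 3/4 of 8595748 = 6446811; 6,446,811 required, 6,446,811 in favor — approved.
Series C: 3/5 of 17743663 = 10646197.80, rounded up to 10646198; 10,646,198 required, 10,651,549 in favor — approved.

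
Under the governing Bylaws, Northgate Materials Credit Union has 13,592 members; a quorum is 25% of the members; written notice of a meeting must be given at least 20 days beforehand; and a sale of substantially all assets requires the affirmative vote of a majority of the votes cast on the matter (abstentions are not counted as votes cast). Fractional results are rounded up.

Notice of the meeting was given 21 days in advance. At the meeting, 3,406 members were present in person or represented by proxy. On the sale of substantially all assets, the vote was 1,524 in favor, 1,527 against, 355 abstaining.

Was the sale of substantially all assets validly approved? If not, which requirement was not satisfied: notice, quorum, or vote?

Invalid — vote requirement not satisfied.

Notice: 21 days given; 20 required. Satisfied.
Quorum: 25% of 13,592 = 3,398; 3,406 present. Satisfied.
Vote: requires a majority of the votes cast (3,406 − 355 abstaining = 3,051); a majority of 3051 is 1526, so 1,526 needed; 1,524 in favor. Not satisfied.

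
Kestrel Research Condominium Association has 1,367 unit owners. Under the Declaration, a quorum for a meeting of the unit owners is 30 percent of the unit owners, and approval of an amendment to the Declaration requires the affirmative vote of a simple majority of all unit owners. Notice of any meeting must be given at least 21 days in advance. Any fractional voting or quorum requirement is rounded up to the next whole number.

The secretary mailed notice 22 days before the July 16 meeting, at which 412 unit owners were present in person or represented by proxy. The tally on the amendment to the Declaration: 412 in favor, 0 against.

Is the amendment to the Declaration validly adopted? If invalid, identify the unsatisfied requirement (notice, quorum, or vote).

Invalid — vote requirement not satisfied.

Notice: 22 days given; 21 required. Satisfied.
Quorum: 30% of 1,367 = 410.10, rounded up to 411; 412 present. Satisfied.
Vote: requires a majority of all unit owners (1,367); a majority of 1367 is 684, so 684 needed; 412 in favor. Not satisfied.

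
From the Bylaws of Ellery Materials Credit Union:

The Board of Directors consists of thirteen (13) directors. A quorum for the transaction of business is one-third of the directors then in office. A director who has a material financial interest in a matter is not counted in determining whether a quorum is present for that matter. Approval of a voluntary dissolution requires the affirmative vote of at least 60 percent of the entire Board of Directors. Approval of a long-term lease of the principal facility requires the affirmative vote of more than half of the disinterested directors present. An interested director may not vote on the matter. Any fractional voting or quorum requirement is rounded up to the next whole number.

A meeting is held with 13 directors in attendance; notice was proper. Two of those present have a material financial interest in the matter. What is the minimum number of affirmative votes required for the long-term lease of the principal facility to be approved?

6

The long-term lease of the principal facility requires a majority of the disinterested directors present (13 − 2 = 11).
A majority of 11 is 6.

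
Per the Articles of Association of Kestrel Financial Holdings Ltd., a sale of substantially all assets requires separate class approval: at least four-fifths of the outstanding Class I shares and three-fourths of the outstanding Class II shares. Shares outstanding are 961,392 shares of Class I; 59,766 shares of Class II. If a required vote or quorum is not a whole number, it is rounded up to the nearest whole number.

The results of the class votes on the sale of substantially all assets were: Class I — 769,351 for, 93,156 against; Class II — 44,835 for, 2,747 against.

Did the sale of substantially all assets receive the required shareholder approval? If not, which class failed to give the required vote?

Approved — every class gave the required vote.

Class I: 4/5 of 961392 = 769113.60, rounded up to 769114; 769,114 required, 769,351 in favor — approved.
Class II: 3/4 of 59766 = 44824.50, rounded up to 44825; 44,825 required, 44,835 in favor — approved.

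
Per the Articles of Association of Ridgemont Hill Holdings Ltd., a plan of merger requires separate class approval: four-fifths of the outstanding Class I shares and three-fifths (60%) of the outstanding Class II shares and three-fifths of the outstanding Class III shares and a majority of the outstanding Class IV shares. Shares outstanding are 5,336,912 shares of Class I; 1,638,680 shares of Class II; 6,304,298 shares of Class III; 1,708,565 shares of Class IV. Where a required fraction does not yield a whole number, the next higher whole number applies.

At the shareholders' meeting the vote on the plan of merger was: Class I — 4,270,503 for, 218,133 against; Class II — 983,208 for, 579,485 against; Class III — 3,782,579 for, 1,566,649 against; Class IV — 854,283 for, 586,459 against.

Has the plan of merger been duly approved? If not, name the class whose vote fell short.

Approved — every class gave the required vote.

Class I: 4/5 of 5336912 = 4269529.60, rounded up to 4269530; 4,269,530 required, 4,270,503 in favor — approved.
Class II: 3/5 of 1638680 = 983208; 983,208 required, 983,208 in favor — approved.
Class III: 3/5 of 6304298 = 3782578.80, rounded up to 3782579; 3,782,579 required, 3,782,579 in favor — approved.
Class IV: a majority of 1708565 is 854283; 854,283 required, 854,283 in favor — approved.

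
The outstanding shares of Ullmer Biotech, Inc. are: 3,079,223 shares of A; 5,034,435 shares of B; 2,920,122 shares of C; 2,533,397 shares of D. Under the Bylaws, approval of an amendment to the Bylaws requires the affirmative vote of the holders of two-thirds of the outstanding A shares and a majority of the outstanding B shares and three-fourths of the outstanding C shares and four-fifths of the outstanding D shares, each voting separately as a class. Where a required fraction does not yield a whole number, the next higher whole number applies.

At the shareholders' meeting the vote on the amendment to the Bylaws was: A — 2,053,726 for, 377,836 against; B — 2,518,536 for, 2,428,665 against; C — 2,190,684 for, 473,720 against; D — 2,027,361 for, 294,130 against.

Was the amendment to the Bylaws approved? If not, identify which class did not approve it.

A: 2/3 of 3079223 = 2052815.33, rounded up to 2052816; 2,052,816 required, 2,053,726 in favor — approved.
B: a majority of 5034435 is 2517218; 2,517,218 required, 2,518,536 in favor — approved.
C: 3/4 of 2920122 = 2190091.50, rounded up to 2190092; 2,190,092 required, 2,190,684 in favor — approved.
D: 4/5 of 2533397 = 2026717.60, rounded up to 2026718; 2,026,718 required, 2,027,361 in favor — approved.

Approved — every class gave the required vote.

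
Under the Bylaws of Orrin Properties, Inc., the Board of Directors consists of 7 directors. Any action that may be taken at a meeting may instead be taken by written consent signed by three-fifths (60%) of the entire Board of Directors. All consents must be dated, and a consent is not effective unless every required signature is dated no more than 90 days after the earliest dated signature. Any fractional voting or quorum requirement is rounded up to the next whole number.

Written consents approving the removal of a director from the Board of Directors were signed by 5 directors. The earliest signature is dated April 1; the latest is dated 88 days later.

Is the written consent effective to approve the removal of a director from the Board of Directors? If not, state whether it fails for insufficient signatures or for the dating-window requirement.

Signatures required: three-fifths (60%) of 7 — 3/5 of 7 = 4.20, rounded up to 5, so 5 needed; 5 signed. Sufficient.
Dating window: the latest signature is 88 days after the earliest; the limit is 90 days. Within the window.

Effective — both the signature and dating-window requirements are satisfied.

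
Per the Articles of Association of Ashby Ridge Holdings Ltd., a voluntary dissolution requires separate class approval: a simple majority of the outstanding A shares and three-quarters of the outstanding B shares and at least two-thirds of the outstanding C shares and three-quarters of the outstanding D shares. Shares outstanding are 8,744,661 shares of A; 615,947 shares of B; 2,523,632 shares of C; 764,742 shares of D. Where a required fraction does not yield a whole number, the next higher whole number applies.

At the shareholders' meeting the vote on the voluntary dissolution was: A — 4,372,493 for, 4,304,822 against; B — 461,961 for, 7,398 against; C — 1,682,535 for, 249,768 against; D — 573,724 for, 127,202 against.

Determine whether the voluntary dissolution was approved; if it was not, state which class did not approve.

A: a majority of 8744661 is 4372331; 4,372,331 required, 4,372,493 in favor — approved.
B: 3/4 of 615947 = 461960.25, rounded up to 461961; 461,961 required, 461,961 in favor — approved.
C: 2/3 of 2523632 = 1682421.33, rounded up to 1682422; 1,682,422 required, 1,682,535 in favor — approved.
D: 3/4 of 764742 = 573556.50, rounded up to 573557; 573,557 required, 573,724 in favor — approved.

Approved — every class gave the required vote.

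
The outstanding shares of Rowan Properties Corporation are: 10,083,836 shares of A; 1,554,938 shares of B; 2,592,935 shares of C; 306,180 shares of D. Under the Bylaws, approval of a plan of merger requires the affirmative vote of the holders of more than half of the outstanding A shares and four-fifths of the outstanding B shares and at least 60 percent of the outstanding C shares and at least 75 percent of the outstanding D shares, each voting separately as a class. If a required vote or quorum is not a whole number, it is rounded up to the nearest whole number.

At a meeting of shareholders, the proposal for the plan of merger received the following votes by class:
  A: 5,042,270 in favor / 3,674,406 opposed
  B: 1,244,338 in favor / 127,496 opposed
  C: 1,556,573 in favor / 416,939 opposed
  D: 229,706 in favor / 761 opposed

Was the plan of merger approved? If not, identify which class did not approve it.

A: a majority of 10083836 is 5041919; 5,041,919 required, 5,042,270 in favor — approved.
B: 4/5 of 1554938 = 1243950.40, rounded up to 1243951; 1,243,951 required, 1,244,338 in favor — approved.
C: 3/5 of 2592935 = 1555761; 1,555,761 required, 1,556,573 in favor — approved.
D: 3/4 of 306180 = 229635; 229,635 required, 229,706 in favor — approved.

Approved — every class gave the required vote.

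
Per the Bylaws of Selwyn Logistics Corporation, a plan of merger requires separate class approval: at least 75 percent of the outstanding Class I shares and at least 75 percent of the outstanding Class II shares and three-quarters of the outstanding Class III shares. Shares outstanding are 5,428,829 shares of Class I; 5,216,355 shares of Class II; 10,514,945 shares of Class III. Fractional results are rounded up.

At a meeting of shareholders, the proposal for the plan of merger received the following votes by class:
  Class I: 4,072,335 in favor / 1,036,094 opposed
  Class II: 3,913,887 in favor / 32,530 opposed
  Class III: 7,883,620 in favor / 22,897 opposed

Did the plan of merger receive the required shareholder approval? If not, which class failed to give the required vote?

Not approved — the Class III shares did not give the required vote.

Class I: 3/4 of 5428829 = 4071621.75, rounded up to 4071622; 4,071,622 required, 4,072,335 in favor — approved.
Class II: 3/4 of 5216355 = 3912266.25, rounded up to 3912267; 3,912,267 required, 3,913,887 in favor — approved.
Class III: 3/4 of 10514945 = 7886208.75, rounded up to 7886209; 7,886,209 required, 7,883,620 in favor — not approved.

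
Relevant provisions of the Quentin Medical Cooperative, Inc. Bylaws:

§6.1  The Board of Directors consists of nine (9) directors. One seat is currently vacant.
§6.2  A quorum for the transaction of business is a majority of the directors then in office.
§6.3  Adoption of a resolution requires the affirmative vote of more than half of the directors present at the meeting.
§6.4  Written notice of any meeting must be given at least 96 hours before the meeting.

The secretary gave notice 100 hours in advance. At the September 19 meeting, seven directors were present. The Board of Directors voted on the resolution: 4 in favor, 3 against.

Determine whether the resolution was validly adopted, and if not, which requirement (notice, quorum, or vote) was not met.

Notice: 100 hours given; 96 required (100 ≥ 96). Satisfied.
Quorum: 7 present; quorum is 5. Satisfied.
Vote: the resolution requires a majority of the directors present (7). A majority of 7 is 4, so 4 affirmative votes are needed; 4 voted in favor. Satisfied.

Valid — all requirements satisfied.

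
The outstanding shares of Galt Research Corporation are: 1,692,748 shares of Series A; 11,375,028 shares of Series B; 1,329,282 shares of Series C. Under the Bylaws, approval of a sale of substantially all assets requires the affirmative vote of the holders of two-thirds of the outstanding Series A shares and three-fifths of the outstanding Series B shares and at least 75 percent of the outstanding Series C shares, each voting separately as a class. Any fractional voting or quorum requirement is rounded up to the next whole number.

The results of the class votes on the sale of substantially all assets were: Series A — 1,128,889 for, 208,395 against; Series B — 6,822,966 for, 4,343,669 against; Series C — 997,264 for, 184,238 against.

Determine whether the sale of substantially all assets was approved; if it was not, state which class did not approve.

Series A: 2/3 of 1692748 = 1128498.67, rounded up to 1128499; 1,128,499 required, 1,128,889 in favor — approved.
Series B: 3/5 of 11375028 = 6825016.80, rounded up to 6825017; 6,825,017 required, 6,822,966 in favor — not approved.
Series C: 3/4 of 1329282 = 996961.50, rounded up to 996962; 996,962 required, 997,264 in favor — approved.

Not approved — the Series B shares did not give the required vote.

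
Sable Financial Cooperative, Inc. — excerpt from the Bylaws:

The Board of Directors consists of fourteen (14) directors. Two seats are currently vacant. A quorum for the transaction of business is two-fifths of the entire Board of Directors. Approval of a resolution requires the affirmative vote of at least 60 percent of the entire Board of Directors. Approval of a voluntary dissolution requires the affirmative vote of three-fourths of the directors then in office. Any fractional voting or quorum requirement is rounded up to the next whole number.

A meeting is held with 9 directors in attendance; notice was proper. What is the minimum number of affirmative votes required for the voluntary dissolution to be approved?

9

The voluntary dissolution requires three-fourths of the directors then in office (12).
3/4 of 12 = 9.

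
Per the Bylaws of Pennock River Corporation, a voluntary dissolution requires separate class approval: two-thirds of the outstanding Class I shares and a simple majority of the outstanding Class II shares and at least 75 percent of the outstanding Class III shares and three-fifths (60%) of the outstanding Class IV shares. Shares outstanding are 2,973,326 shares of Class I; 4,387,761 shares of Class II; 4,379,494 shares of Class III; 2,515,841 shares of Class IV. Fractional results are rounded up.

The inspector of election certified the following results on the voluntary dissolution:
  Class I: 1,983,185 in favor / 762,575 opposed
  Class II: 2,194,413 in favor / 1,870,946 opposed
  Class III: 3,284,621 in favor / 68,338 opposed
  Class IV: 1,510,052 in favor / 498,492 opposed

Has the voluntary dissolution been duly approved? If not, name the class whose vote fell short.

Approved — every class gave the required vote.

Class I: 2/3 of 2973326 = 1982217.33, rounded up to 1982218; 1,982,218 required, 1,983,185 in favor — approved.
Class II: a majority of 4387761 is 2193881; 2,193,881 required, 2,194,413 in favor — approved.
Class III: 3/4 of 4379494 = 3284620.50, rounded up to 3284621; 3,284,621 required, 3,284,621 in favor — approved.
Class IV: 3/5 of 2515841 = 1509504.60, rounded up to 1509505; 1,509,505 required, 1,510,052 in favor — approved.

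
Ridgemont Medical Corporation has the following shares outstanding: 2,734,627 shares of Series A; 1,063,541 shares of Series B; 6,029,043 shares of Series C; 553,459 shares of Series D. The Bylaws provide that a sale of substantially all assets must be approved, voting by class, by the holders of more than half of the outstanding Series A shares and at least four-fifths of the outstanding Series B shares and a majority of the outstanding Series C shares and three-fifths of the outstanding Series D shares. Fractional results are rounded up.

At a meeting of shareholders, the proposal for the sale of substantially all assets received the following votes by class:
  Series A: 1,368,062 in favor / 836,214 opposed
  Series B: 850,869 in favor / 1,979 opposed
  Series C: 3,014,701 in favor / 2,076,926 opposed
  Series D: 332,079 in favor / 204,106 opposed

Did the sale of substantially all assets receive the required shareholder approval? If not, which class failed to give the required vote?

Series A: a majority of 2734627 is 1367314; 1,367,314 required, 1,368,062 in favor — approved.
Series B: 4/5 of 1063541 = 850832.80, rounded up to 850833; 850,833 required, 850,869 in favor — approved.
Series C: a majority of 6029043 is 3014522; 3,014,522 required, 3,014,701 in favor — approved.
Series D: 3/5 of 553459 = 332075.40, rounded up to 332076; 332,076 required, 332,079 in favor — approved.

Approved — every class gave the required vote.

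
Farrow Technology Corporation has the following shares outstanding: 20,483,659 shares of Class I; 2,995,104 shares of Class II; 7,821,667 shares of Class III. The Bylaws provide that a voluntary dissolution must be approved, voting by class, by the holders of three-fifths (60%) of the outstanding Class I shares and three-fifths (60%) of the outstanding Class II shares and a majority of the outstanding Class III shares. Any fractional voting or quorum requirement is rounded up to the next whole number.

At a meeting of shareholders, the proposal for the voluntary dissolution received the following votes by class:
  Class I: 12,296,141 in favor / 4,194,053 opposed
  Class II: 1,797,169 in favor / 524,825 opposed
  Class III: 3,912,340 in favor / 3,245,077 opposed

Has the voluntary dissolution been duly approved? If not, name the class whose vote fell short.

Approved — every class gave the required vote.

Class I: 3/5 of 20483659 = 12290195.40, rounded up to 12290196; 12,290,196 required, 12,296,141 in favor — approved.
Class II: 3/5 of 2995104 = 1797062.40, rounded up to 1797063; 1,797,063 required, 1,797,169 in favor — approved.
Class III: a majority of 7821667 is 3910834; 3,910,834 required, 3,912,340 in favor — approved.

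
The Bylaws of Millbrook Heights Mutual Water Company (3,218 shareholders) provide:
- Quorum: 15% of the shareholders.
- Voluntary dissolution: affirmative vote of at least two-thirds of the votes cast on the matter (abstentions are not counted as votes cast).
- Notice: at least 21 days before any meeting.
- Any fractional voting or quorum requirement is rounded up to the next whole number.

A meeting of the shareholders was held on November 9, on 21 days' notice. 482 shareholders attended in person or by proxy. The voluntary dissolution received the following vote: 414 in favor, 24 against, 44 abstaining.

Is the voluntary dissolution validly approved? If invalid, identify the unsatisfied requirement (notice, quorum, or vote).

Invalid — quorum requirement not satisfied.

Notice: 21 days given; 21 required. Satisfied.
Quorum: 15% of 3,218 = 482.70, rounded up to 483; 482 present. Not satisfied.
Vote: requires two-thirds of the votes cast (482 − 44 abstaining = 438); 2/3 of 438 = 292, so 292 needed; 414 in favor. Satisfied.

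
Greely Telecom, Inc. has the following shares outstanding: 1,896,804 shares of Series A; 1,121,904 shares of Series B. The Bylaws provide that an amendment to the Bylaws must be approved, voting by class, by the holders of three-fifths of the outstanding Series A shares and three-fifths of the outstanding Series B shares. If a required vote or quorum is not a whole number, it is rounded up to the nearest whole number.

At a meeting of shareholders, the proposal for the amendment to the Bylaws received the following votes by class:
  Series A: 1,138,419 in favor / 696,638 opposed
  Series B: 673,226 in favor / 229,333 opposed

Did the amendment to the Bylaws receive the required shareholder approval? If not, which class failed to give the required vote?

Approved — every class gave the required vote.

Series A: 3/5 of 1896804 = 1138082.40, rounded up to 1138083; 1,138,083 required, 1,138,419 in favor — approved.
Series B: 3/5 of 1121904 = 673142.40, rounded up to 673143; 673,143 required, 673,226 in favor — approved.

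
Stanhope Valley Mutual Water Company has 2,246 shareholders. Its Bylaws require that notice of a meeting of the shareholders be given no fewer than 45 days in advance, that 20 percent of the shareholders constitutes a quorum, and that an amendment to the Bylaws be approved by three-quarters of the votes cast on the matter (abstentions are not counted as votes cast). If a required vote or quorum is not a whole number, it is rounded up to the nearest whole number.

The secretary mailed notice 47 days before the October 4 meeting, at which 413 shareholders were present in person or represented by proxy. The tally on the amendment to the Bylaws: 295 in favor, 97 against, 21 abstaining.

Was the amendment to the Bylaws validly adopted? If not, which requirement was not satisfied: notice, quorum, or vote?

Invalid — quorum requirement not satisfied.

Notice: 47 days given; 45 required. Satisfied.
Quorum: 20% of 2,246 = 449.20, rounded up to 450; 413 present. Not satisfied.
Vote: requires three-fourths of the votes cast (413 − 21 abstaining = 392); 3/4 of 392 = 294, so 294 needed; 295 in favor. Satisfied.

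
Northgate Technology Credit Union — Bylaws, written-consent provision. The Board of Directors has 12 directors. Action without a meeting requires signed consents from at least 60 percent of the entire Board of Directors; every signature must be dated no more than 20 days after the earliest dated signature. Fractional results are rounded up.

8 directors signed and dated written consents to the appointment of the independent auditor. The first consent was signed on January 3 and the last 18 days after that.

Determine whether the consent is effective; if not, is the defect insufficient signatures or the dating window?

Effective — both the signature and dating-window requirements are satisfied.

Signatures required: at least 60 percent of 12 — 3/5 of 12 = 7.20, rounded up to 8, so 8 needed; 8 signed. Sufficient.
Dating window: the latest signature is 18 days after the earliest; the limit is 20 days. Within the window.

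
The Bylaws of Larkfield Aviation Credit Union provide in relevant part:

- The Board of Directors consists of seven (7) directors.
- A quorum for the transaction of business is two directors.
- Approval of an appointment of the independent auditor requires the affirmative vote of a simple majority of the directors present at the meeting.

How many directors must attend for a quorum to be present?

2

The quorum is fixed at 2.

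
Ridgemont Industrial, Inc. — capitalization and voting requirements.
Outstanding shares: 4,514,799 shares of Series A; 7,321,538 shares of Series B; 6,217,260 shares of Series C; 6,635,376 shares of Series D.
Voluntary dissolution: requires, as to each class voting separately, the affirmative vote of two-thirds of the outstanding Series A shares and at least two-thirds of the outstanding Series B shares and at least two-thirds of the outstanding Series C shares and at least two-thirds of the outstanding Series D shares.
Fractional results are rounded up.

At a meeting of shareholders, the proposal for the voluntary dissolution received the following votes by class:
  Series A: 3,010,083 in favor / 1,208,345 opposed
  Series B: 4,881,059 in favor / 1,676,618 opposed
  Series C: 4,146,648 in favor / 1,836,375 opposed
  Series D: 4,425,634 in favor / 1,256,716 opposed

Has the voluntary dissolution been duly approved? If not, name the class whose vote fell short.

Approved — every class gave the required vote.

Series A: 2/3 of 4514799 = 3009866; 3,009,866 required, 3,010,083 in favor — approved.
Series B: 2/3 of 7321538 = 4881025.33, rounded up to 4881026; 4,881,026 required, 4,881,059 in favor — approved.
Series C: 2/3 of 6217260 = 4144840; 4,144,840 required, 4,146,648 in favor — approved.
Series D: 2/3 of 6635376 = 4423584; 4,423,584 required, 4,425,634 in favor — approved.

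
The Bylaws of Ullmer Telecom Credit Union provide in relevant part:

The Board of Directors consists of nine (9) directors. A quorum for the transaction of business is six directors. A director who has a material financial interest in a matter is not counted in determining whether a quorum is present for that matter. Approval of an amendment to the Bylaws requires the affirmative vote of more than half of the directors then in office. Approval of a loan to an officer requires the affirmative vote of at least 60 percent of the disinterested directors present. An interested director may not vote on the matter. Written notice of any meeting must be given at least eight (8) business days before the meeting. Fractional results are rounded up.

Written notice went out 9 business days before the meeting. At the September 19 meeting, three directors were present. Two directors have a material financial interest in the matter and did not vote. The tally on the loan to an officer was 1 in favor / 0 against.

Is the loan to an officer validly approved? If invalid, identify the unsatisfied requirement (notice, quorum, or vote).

Invalid — quorum requirement not satisfied.

Notice: 9 business days given; 8 required (9 ≥ 8). Satisfied.
Quorum: 3 present, but the 2 interested directors do not count, leaving 1. Quorum is 6. Not satisfied.
Vote: the loan to an officer requires three-fifths of the disinterested directors present (3 − 2 = 1). 3/5 of 1 = 0.60, rounded up to 1, so 1 affirmative vote is needed; 1 voted in favor. Satisfied. (Moot — without a quorum no business can be validly transacted.)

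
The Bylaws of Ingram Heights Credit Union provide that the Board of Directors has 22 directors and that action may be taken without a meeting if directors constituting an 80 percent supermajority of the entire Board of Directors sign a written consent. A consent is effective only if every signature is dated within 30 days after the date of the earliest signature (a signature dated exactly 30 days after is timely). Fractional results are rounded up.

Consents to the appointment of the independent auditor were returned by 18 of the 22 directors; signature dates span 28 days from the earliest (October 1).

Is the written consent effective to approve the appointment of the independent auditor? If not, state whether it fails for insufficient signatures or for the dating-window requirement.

Effective — both the signature and dating-window requirements are satisfied.

Signatures required: an 80 percent supermajority of 22 — 4/5 of 22 = 17.60, rounded up to 18, so 18 needed; 18 signed. Sufficient.
Dating window: the latest signature is 28 days after the earliest; the limit is 30 days. Within the window.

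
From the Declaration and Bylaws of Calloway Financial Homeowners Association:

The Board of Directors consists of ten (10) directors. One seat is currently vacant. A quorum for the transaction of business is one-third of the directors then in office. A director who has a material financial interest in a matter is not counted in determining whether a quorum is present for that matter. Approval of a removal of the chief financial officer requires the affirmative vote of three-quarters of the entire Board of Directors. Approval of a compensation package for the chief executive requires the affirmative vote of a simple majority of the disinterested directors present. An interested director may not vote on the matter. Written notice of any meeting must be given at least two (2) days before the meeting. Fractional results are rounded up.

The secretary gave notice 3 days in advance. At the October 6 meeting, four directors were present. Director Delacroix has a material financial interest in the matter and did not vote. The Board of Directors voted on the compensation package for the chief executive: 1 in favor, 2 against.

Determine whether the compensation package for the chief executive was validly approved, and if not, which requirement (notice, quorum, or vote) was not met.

Notice: 3 days given; 2 required (3 ≥ 2). Satisfied.
Quorum: 4 present, but the 1 interested director does not count, leaving 3. Quorum is 3. Satisfied.
Vote: the compensation package for the chief executive requires a majority of the disinterested directors present (4 − 1 = 3). A majority of 3 is 2, so 2 affirmative votes are needed; 1 voted in favor. Not satisfied.

Invalid — vote requirement not satisfied.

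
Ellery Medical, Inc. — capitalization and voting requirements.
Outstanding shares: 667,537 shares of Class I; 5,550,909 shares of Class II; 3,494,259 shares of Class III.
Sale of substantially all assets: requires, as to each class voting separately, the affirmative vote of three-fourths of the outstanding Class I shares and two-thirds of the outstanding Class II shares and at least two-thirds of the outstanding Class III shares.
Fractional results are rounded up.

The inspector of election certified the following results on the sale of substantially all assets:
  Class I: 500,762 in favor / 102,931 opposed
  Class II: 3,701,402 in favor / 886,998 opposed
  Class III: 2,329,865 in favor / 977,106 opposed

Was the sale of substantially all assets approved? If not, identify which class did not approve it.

Approved — every class gave the required vote.

Class I: 3/4 of 667537 = 500652.75, rounded up to 500653; 500,653 required, 500,762 in favor — approved.
Class II: 2/3 of 5550909 = 3700606; 3,700,606 required, 3,701,402 in favor — approved.
Class III: 2/3 of 3494259 = 2329506; 2,329,506 required, 2,329,865 in favor — approved.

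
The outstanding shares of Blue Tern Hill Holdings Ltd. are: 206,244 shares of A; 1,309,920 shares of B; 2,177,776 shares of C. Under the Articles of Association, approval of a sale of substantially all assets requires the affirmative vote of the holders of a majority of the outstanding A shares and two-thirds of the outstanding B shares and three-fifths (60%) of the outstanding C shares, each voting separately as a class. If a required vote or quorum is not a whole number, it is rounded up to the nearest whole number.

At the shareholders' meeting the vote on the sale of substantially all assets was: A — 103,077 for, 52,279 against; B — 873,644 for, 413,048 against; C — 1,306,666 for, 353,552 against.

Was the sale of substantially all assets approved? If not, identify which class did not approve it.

Not approved — the A shares did not give the required vote.

A: a majority of 206244 is 103123; 103,123 required, 103,077 in favor — not approved.
B: 2/3 of 1309920 = 873280; 873,280 required, 873,644 in favor — approved.
C: 3/5 of 2177776 = 1306665.60, rounded up to 1306666; 1,306,666 required, 1,306,666 in favor — approved.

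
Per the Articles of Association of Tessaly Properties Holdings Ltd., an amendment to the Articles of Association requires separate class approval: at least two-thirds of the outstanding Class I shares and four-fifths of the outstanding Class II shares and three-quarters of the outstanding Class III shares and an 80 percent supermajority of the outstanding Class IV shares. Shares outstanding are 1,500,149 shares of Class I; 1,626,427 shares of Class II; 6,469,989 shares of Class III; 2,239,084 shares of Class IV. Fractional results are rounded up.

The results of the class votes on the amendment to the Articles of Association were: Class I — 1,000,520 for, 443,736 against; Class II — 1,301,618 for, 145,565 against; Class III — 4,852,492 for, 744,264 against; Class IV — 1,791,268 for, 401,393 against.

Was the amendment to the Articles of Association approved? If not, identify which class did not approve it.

Class I: 2/3 of 1500149 = 1000099.33, rounded up to 1000100; 1,000,100 required, 1,000,520 in favor — approved.
Class II: 4/5 of 1626427 = 1301141.60, rounded up to 1301142; 1,301,142 required, 1,301,618 in favor — approved.
Class III: 3/4 of 6469989 = 4852491.75, rounded up to 4852492; 4,852,492 required, 4,852,492 in favor — approved.
Class IV: 4/5 of 2239084 = 1791267.20, rounded up to 1791268; 1,791,268 required, 1,791,268 in favor — approved.

Approved — every class gave the required vote.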